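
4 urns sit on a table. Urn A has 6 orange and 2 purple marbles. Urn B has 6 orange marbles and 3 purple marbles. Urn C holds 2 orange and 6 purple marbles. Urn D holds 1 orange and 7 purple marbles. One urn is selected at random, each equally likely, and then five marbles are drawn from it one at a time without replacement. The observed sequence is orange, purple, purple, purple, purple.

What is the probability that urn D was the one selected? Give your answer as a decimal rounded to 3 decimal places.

0.538

Compute the likelihood of the observed sequence for each case: P(data | urn A) = (6/8)(2/7)(1/6)(0/5) = 0; P(data | urn B) = (6/9)(3/8)(2/7)(1/6)(0/5) = 0; P(data | urn C) = (2/8)(6/7)(5/6)(4/5)(3/4) = 3/28; P(data | urn D) = (1/8)(7/7)(6/6)(5/5)(4/4) = 1/8.
Weighting by the prior gives 1/4 · 0 = 0, 1/4 · 0 = 0, 1/4 · 3/28 = 3/112, 1/4 · 1/8 = 1/32; these sum to 13/224.
So P(urn D | data) = (1/32) / (13/224) = 7/13.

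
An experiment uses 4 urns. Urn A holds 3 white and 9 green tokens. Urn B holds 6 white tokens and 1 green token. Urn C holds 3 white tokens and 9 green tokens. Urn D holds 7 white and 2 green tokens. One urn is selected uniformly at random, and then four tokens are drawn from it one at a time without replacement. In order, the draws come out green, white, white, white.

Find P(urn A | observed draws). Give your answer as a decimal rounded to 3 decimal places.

The likelihood of the observed sequence under each hypothesis: P(data | urn A) = (9/12)(3/11)(2/10)(1/9) = 0.0045455; P(data | urn B) = (1/7)(6/6)(5/5)(4/4) = 0.14286; P(data | urn C) = (9/12)(3/11)(2/10)(1/9) = 0.0045455; P(data | urn D) = (2/9)(7/8)(6/7)(5/6) = 0.13889.
Weighting by the prior gives 1/4 · 0.0045455 = 0.0011364, 1/4 · 0.14286 = 0.035714, 1/4 · 0.0045455 = 0.0011364, 1/4 · 0.13889 = 0.034722; summing to 0.072709.
By Bayes' rule, P(urn A | data) = (0.0011364) / (0.072709) = 0.015629.

0.016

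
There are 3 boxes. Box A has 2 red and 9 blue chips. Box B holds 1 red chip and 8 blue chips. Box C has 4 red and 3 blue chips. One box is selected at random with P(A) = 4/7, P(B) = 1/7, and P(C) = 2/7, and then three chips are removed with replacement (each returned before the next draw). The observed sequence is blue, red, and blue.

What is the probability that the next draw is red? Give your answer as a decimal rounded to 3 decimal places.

The likelihood of the observed sequence under each hypothesis: P(data | box A) = (9/11)(2/11)(9/11) = 0.12171; P(data | box B) = (8/9)(1/9)(8/9) = 0.087791; P(data | box C) = (3/7)(4/7)(3/7) = 0.10496.
Multiplying each by its prior: 4/7 · 0.12171 = 0.06955, 1/7 · 0.087791 = 0.012542, 2/7 · 0.10496 = 0.029988; summing to 0.11208.
Normalising, the posterior is P(box A | data) = 0.62054, P(box B | data) = 0.1119, P(box C | data) = 0.26756.
Averaging over the posterior, P(red next | data) = (2/11)(0.62054) + (1/9)(0.1119) + (4/7)(0.26756) = 0.27815.

0.278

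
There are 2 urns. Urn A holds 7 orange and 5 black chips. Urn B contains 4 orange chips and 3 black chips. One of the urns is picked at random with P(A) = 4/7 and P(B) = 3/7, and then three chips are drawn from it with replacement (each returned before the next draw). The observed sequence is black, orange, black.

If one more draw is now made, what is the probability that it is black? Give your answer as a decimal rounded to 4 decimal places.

For each hypothesis, P(data | H) works out to: P(data | urn A) = (5/12)(7/12)(5/12) = 0.10127; P(data | urn B) = (3/7)(4/7)(3/7) = 0.10496.
The prior-weighted likelihoods are 4/7 · 0.10127 = 0.05787, 3/7 · 0.10496 = 0.044981; with total 0.10285.
Normalising, the posterior is P(urn A | data) = 0.56266, P(urn B | data) = 0.43734.
The predictive probability is P(black next | data) = (5/12)(0.56266) + (3/7)(0.43734) = 0.42187.

0.4219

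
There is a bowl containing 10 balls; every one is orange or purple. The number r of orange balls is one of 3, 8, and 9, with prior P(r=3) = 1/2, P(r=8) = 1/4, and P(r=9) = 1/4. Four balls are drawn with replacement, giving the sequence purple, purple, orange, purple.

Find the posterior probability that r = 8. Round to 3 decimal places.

Compute the likelihood of the observed sequence for each case: P(data | r = 3) = (7/10)(7/10)(3/10)(7/10) = 0.1029; P(data | r = 8) = (2/10)(2/10)(8/10)(2/10) = 0.0064; P(data | r = 9) = (1/10)(1/10)(9/10)(1/10) = 0.0009.
Multiplying each by its prior: 1/2 · 0.1029 = 0.05145, 1/4 · 0.0064 = 0.0016, 1/4 · 0.0009 = 0.000225; summing to 0.053275.
By Bayes' rule, P(r = 8 | data) = (0.0016) / (0.053275) = 0.030033.

0.030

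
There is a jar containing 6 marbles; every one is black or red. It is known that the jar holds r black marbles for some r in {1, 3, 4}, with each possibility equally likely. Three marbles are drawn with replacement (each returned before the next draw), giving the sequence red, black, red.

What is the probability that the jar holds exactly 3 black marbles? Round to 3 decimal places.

0.397

Compute the likelihood of the observed sequence for each case: P(data | r = 1) = (5/6)(1/6)(5/6) = 25/216; P(data | r = 3) = (3/6)(3/6)(3/6) = 1/8; P(data | r = 4) = (2/6)(4/6)(2/6) = 2/27.
The prior-weighted likelihoods are 1/3 · 25/216 = 25/648, 1/3 · 1/8 = 1/24, 1/3 · 2/27 = 2/81; summing to 17/162.
Hence P(r = 3 | data) = (1/24) / (17/162) = 27/68.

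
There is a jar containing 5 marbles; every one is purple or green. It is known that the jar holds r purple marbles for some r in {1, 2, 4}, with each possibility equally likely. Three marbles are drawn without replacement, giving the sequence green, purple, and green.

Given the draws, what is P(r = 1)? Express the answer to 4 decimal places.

0.5000

For each hypothesis, P(data | H) works out to: P(data | r = 1) = (4/5)(1/4)(3/3) = 1/5; P(data | r = 2) = (3/5)(2/4)(2/3) = 1/5; P(data | r = 4) = (1/5)(4/4)(0/3) = 0.
Multiplying each by its prior: 1/3 · 1/5 = 1/15, 1/3 · 1/5 = 1/15, 1/3 · 0 = 0; summing to 2/15.
Therefore the posterior P(r = 1 | data) = (1/15) / (2/15) = 1/2.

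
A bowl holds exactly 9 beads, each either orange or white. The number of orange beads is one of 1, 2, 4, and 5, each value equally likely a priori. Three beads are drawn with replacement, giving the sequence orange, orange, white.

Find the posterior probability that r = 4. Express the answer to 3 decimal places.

0.370

Under each hypothesis, the probability of the observed sequence is: P(data | r = 1) = (1/9)(1/9)(8/9) = 8/729; P(data | r = 2) = (2/9)(2/9)(7/9) = 28/729; P(data | r = 4) = (4/9)(4/9)(5/9) = 80/729; P(data | r = 5) = (5/9)(5/9)(4/9) = 100/729.
Weighting by the prior gives 1/4 · 8/729 = 2/729, 1/4 · 28/729 = 7/729, 1/4 · 80/729 = 20/729, 1/4 · 100/729 = 25/729; summing to 2/27.
So P(r = 4 | data) = (20/729) / (2/27) = 10/27.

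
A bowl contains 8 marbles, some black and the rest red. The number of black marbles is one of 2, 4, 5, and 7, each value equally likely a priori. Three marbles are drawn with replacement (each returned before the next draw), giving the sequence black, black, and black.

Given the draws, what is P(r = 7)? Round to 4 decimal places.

0.6352

The likelihood of the observed sequence under each hypothesis: P(data | r = 2) = (2/8)(2/8)(2/8) = 0.015625; P(data | r = 4) = (4/8)(4/8)(4/8) = 0.125; P(data | r = 5) = (5/8)(5/8)(5/8) = 0.24414; P(data | r = 7) = (7/8)(7/8)(7/8) = 0.66992.
The prior-weighted likelihoods are 1/4 · 0.015625 = 0.0039062, 1/4 · 0.125 = 0.03125, 1/4 · 0.24414 = 0.061035, 1/4 · 0.66992 = 0.16748; these sum to 0.26367.
So P(r = 7 | data) = (0.16748) / (0.26367) = 0.63519.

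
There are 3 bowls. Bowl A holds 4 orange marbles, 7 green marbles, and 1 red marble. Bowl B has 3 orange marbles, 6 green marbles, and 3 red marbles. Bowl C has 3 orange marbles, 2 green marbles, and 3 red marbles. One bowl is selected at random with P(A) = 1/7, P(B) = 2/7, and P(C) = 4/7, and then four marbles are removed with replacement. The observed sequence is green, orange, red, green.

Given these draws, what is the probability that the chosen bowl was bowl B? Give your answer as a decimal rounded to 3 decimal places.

Under each hypothesis, the probability of the observed sequence is: P(data | bowl A) = (7/12)(4/12)(1/12)(7/12) = 0.0094522; P(data | bowl B) = (6/12)(3/12)(3/12)(6/12) = 0.015625; P(data | bowl C) = (2/8)(3/8)(3/8)(2/8) = 0.0087891.
Weighting by the prior gives 1/7 · 0.0094522 = 0.0013503, 2/7 · 0.015625 = 0.0044643, 4/7 · 0.0087891 = 0.0050223; these sum to 0.010837.
Hence P(bowl B | data) = (0.0044643) / (0.010837) = 0.41195.

0.412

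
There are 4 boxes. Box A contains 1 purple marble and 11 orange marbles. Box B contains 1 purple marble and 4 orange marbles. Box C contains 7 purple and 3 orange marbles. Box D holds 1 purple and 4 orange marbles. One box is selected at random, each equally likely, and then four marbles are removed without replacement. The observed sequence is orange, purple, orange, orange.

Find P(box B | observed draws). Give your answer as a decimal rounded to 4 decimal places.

Under each hypothesis, the probability of the observed sequence is: P(data | box A) = (11/12)(1/11)(10/10)(9/9) = 1/12; P(data | box B) = (4/5)(1/4)(3/3)(2/2) = 1/5; P(data | box C) = (3/10)(7/9)(2/8)(1/7) = 1/120; P(data | box D) = (4/5)(1/4)(3/3)(2/2) = 1/5.
The prior-weighted likelihoods are 1/4 · 1/12 = 1/48, 1/4 · 1/5 = 1/20, 1/4 · 1/120 = 1/480, 1/4 · 1/5 = 1/20; with total 59/480.
So P(box B | data) = (1/20) / (59/480) = 24/59.

0.4068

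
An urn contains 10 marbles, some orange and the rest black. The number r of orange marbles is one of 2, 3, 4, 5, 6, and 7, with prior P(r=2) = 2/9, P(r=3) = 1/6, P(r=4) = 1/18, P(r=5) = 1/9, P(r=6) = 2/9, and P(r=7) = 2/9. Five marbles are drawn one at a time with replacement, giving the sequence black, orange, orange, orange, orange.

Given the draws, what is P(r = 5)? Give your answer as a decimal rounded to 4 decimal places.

The likelihood of the observed sequence under each hypothesis: P(data | r = 2) = (8/10)(2/10)(2/10)(2/10)(2/10) = 0.00128; P(data | r = 3) = (7/10)(3/10)(3/10)(3/10)(3/10) = 0.00567; P(data | r = 4) = (6/10)(4/10)(4/10)(4/10)(4/10) = 0.01536; P(data | r = 5) = (5/10)(5/10)(5/10)(5/10)(5/10) = 0.03125; P(data | r = 6) = (4/10)(6/10)(6/10)(6/10)(6/10) = 0.05184; P(data | r = 7) = (3/10)(7/10)(7/10)(7/10)(7/10) = 0.07203.
Multiplying each by its prior: 2/9 · 0.00128 = 0.00028444, 1/6 · 0.00567 = 0.000945, 1/18 · 0.01536 = 0.00085333, 1/9 · 0.03125 = 0.0034722, 2/9 · 0.05184 = 0.01152, 2/9 · 0.07203 = 0.016007; with total 0.033082.
Therefore the posterior P(r = 5 | data) = (0.0034722) / (0.033082) = 0.10496.

0.1050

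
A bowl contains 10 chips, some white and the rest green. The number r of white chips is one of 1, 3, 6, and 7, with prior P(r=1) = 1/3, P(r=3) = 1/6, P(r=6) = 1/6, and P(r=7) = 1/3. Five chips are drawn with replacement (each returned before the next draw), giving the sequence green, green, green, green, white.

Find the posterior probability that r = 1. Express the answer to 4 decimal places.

The likelihood of the observed sequence under each hypothesis: P(data | r = 1) = (9/10)(9/10)(9/10)(9/10)(1/10) = 0.06561; P(data | r = 3) = (7/10)(7/10)(7/10)(7/10)(3/10) = 0.07203; P(data | r = 6) = (4/10)(4/10)(4/10)(4/10)(6/10) = 0.01536; P(data | r = 7) = (3/10)(3/10)(3/10)(3/10)(7/10) = 0.00567.
Weighting by the prior gives 1/3 · 0.06561 = 0.02187, 1/6 · 0.07203 = 0.012005, 1/6 · 0.01536 = 0.00256, 1/3 · 0.00567 = 0.00189; summing to 0.038325.
Therefore the posterior P(r = 1 | data) = (0.02187) / (0.038325) = 0.57065.

0.5706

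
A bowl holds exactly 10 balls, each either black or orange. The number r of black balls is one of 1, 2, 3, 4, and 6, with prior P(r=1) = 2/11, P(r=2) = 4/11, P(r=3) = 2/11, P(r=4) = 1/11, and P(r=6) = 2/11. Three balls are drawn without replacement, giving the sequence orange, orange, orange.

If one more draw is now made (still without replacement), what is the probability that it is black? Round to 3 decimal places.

The likelihood of the observed sequence under each hypothesis: P(data | r = 1) = (9/10)(8/9)(7/8) = 7/10; P(data | r = 2) = (8/10)(7/9)(6/8) = 7/15; P(data | r = 3) = (7/10)(6/9)(5/8) = 7/24; P(data | r = 4) = (6/10)(5/9)(4/8) = 1/6; P(data | r = 6) = (4/10)(3/9)(2/8) = 1/30.
Multiplying each by its prior: 2/11 · 7/10 = 7/55, 4/11 · 7/15 = 28/165, 2/11 · 7/24 = 7/132, 1/11 · 1/6 = 1/66, 2/11 · 1/30 = 1/165; these sum to 49/132.
The posterior is then P(r = 1 | data) = 0.34286, P(r = 2 | data) = 0.45714, P(r = 3 | data) = 0.14286, P(r = 4 | data) = 0.040816, P(r = 6 | data) = 0.016327.
So P(black next | data) = Σ P(black next | H) P(H | data) = (1/7)(0.34286) + (2/7)(0.45714) + (3/7)(0.14286) + (4/7)(0.040816) + (6/7)(0.016327) = 0.27813.

0.278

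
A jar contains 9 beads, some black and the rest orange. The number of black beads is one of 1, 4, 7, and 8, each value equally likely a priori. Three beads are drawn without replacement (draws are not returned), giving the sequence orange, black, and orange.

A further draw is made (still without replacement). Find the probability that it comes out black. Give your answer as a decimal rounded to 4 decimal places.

0.3600

For each hypothesis, P(data | H) works out to: P(data | r = 1) = (8/9)(1/8)(7/7) = 1/9; P(data | r = 4) = (5/9)(4/8)(4/7) = 10/63; P(data | r = 7) = (2/9)(7/8)(1/7) = 1/36; P(data | r = 8) = (1/9)(8/8)(0/7) = 0.
Weighting by the prior gives 1/4 · 1/9 = 1/36, 1/4 · 10/63 = 5/126, 1/4 · 1/36 = 1/144, 1/4 · 0 = 0; summing to 25/336.
Dividing through by the total gives posterior P(r = 1 | data) = 28/75, P(r = 4 | data) = 8/15, P(r = 7 | data) = 7/75, P(r = 8 | data) = 0.
Averaging over the posterior, P(black next | data) = (0)(28/75) + (1/2)(8/15) + (1)(7/75) = 9/25.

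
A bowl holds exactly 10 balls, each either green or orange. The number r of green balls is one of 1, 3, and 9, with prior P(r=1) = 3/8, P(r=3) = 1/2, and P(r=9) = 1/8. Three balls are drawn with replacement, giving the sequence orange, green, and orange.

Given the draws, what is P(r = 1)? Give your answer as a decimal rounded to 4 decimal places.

Compute the likelihood of the observed sequence for each case: P(data | r = 1) = (9/10)(1/10)(9/10) = 0.081; P(data | r = 3) = (7/10)(3/10)(7/10) = 0.147; P(data | r = 9) = (1/10)(9/10)(1/10) = 0.009.
Multiplying each by its prior: 3/8 · 0.081 = 0.030375, 1/2 · 0.147 = 0.0735, 1/8 · 0.009 = 0.001125; with total 0.105.
Therefore the posterior P(r = 1 | data) = (0.030375) / (0.105) = 0.28929.

0.2893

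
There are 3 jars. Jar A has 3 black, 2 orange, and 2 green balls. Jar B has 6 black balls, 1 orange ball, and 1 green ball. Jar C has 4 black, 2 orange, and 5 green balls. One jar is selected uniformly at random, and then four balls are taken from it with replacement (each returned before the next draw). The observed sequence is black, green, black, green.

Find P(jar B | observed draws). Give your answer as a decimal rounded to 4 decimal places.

0.1720

Under each hypothesis, the probability of the observed sequence is: P(data | jar A) = (3/7)(2/7)(3/7)(2/7) = 0.014994; P(data | jar B) = (6/8)(1/8)(6/8)(1/8) = 0.0087891; P(data | jar C) = (4/11)(5/11)(4/11)(5/11) = 0.027321.
Multiplying each by its prior: 1/3 · 0.014994 = 0.0049979, 1/3 · 0.0087891 = 0.0029297, 1/3 · 0.027321 = 0.0091068; with total 0.017034.
By Bayes' rule, P(jar B | data) = (0.0029297) / (0.017034) = 0.17199.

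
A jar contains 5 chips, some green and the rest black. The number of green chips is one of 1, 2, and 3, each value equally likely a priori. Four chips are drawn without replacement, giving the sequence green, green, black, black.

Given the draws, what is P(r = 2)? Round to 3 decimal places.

0.500

Compute the likelihood of the observed sequence for each case: P(data | r = 1) = (1/5)(0/4) = 0; P(data | r = 2) = (2/5)(1/4)(3/3)(2/2) = 1/10; P(data | r = 3) = (3/5)(2/4)(2/3)(1/2) = 1/10.
The prior-weighted likelihoods are 1/3 · 0 = 0, 1/3 · 1/10 = 1/30, 1/3 · 1/10 = 1/30; with total 1/15.
So P(r = 2 | data) = (1/30) / (1/15) = 1/2.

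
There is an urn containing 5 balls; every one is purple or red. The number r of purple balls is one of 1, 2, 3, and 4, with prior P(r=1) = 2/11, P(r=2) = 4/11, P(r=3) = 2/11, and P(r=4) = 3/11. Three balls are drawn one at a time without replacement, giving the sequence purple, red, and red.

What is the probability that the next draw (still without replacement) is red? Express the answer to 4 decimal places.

Compute the likelihood of the observed sequence for each case: P(data | r = 1) = (1/5)(4/4)(3/3) = 1/5; P(data | r = 2) = (2/5)(3/4)(2/3) = 1/5; P(data | r = 3) = (3/5)(2/4)(1/3) = 1/10; P(data | r = 4) = (4/5)(1/4)(0/3) = 0.
Weighting by the prior gives 2/11 · 1/5 = 2/55, 4/11 · 1/5 = 4/55, 2/11 · 1/10 = 1/55, 3/11 · 0 = 0; with total 7/55.
The posterior is then P(r = 1 | data) = 2/7, P(r = 2 | data) = 4/7, P(r = 3 | data) = 1/7, P(r = 4 | data) = 0.
So P(red next | data) = Σ P(red next | H) P(H | data) = (1)(2/7) + (1/2)(4/7) + (0)(1/7) = 4/7.

0.5714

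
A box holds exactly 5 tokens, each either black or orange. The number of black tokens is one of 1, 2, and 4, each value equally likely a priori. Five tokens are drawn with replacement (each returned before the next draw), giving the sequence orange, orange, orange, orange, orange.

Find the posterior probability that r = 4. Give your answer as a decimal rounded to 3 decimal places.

0.001

Under each hypothesis, the probability of the observed sequence is: P(data | r = 1) = (4/5)(4/5)(4/5)(4/5)(4/5) = 0.32768; P(data | r = 2) = (3/5)(3/5)(3/5)(3/5)(3/5) = 0.07776; P(data | r = 4) = (1/5)(1/5)(1/5)(1/5)(1/5) = 0.00032.
Multiplying each by its prior: 1/3 · 0.32768 = 0.10923, 1/3 · 0.07776 = 0.02592, 1/3 · 0.00032 = 0.00010667; with total 0.13525.
Hence P(r = 4 | data) = (0.00010667) / (0.13525) = 0.00078864.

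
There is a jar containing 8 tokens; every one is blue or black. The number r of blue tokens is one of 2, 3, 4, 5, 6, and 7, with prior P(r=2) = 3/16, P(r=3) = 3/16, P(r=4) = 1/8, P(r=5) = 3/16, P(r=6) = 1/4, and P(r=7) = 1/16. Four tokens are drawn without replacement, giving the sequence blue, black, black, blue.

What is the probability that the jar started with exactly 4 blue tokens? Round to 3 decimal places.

0.202

The likelihood of the observed sequence under each hypothesis: P(data | r = 2) = (2/8)(6/7)(5/6)(1/5) = 1/28; P(data | r = 3) = (3/8)(5/7)(4/6)(2/5) = 1/14; P(data | r = 4) = (4/8)(4/7)(3/6)(3/5) = 3/35; P(data | r = 5) = (5/8)(3/7)(2/6)(4/5) = 1/14; P(data | r = 6) = (6/8)(2/7)(1/6)(5/5) = 1/28; P(data | r = 7) = (7/8)(1/7)(0/6) = 0.
Multiplying each by its prior: 3/16 · 1/28 = 3/448, 3/16 · 1/14 = 3/224, 1/8 · 3/35 = 3/280, 3/16 · 1/14 = 3/224, 1/4 · 1/28 = 1/112, 1/16 · 0 = 0; with total 17/320.
So P(r = 4 | data) = (3/280) / (17/320) = 24/119.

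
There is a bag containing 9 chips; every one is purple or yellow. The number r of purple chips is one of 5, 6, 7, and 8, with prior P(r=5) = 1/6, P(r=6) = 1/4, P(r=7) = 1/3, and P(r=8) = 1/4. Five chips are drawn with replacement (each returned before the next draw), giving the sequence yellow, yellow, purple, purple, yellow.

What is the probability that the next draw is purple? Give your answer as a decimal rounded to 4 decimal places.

0.6491

The likelihood of the observed sequence under each hypothesis: P(data | r = 5) = (4/9)(4/9)(5/9)(5/9)(4/9) = 0.027096; P(data | r = 6) = (3/9)(3/9)(6/9)(6/9)(3/9) = 0.016461; P(data | r = 7) = (2/9)(2/9)(7/9)(7/9)(2/9) = 0.0066386; P(data | r = 8) = (1/9)(1/9)(8/9)(8/9)(1/9) = 0.0010838.
The prior-weighted likelihoods are 1/6 · 0.027096 = 0.004516, 1/4 · 0.016461 = 0.0041152, 1/3 · 0.0066386 = 0.0022129, 1/4 · 0.0010838 = 0.00027096; with total 0.011115.
Normalising, the posterior is P(r = 5 | data) = 0.4063, P(r = 6 | data) = 0.37024, P(r = 7 | data) = 0.19909, P(r = 8 | data) = 0.024378.
So P(purple next | data) = Σ P(purple next | H) P(H | data) = (5/9)(0.4063) + (2/3)(0.37024) + (7/9)(0.19909) + (8/9)(0.024378) = 0.64906.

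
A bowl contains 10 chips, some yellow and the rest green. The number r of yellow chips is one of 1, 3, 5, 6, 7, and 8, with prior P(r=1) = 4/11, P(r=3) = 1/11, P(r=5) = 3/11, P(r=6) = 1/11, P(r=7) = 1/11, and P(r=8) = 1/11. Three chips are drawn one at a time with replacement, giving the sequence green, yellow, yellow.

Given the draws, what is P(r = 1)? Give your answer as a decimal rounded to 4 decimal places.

Compute the likelihood of the observed sequence for each case: P(data | r = 1) = (9/10)(1/10)(1/10) = 0.009; P(data | r = 3) = (7/10)(3/10)(3/10) = 0.063; P(data | r = 5) = (5/10)(5/10)(5/10) = 0.125; P(data | r = 6) = (4/10)(6/10)(6/10) = 0.144; P(data | r = 7) = (3/10)(7/10)(7/10) = 0.147; P(data | r = 8) = (2/10)(8/10)(8/10) = 0.128.
Multiplying each by its prior: 4/11 · 0.009 = 0.0032727, 1/11 · 0.063 = 0.0057273, 3/11 · 0.125 = 0.034091, 1/11 · 0.144 = 0.013091, 1/11 · 0.147 = 0.013364, 1/11 · 0.128 = 0.011636; summing to 0.081182.
So P(r = 1 | data) = (0.0032727) / (0.081182) = 0.040314.

0.0403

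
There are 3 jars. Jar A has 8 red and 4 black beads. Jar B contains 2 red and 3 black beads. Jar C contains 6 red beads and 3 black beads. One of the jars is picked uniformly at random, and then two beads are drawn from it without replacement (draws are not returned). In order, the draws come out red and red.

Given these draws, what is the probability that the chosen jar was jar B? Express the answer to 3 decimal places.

The likelihood of the observed sequence under each hypothesis: P(data | jar A) = (8/12)(7/11) = 14/33; P(data | jar B) = (2/5)(1/4) = 1/10; P(data | jar C) = (6/9)(5/8) = 5/12.
Weighting by the prior gives 1/3 · 14/33 = 14/99, 1/3 · 1/10 = 1/30, 1/3 · 5/12 = 5/36; these sum to 69/220.
Therefore the posterior P(jar B | data) = (1/30) / (69/220) = 22/207.

0.106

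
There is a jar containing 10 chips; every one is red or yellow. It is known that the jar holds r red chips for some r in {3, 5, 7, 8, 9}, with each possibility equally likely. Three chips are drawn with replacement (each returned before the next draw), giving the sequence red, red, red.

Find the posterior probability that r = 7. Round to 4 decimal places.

0.1976

Compute the likelihood of the observed sequence for each case: P(data | r = 3) = (3/10)(3/10)(3/10) = 0.027; P(data | r = 5) = (5/10)(5/10)(5/10) = 0.125; P(data | r = 7) = (7/10)(7/10)(7/10) = 0.343; P(data | r = 8) = (8/10)(8/10)(8/10) = 0.512; P(data | r = 9) = (9/10)(9/10)(9/10) = 0.729.
Weighting by the prior gives 1/5 · 0.027 = 0.0054, 1/5 · 0.125 = 0.025, 1/5 · 0.343 = 0.0686, 1/5 · 0.512 = 0.1024, 1/5 · 0.729 = 0.1458; these sum to 0.3472.
Hence P(r = 7 | data) = (0.0686) / (0.3472) = 0.19758.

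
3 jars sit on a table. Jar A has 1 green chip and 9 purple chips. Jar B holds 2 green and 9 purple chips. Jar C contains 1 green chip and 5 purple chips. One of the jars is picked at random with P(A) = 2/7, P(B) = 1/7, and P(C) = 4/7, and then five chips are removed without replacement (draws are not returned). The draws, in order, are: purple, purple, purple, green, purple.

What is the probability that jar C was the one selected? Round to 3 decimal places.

Compute the likelihood of the observed sequence for each case: P(data | jar A) = (9/10)(8/9)(7/8)(1/7)(6/6) = 1/10; P(data | jar B) = (9/11)(8/10)(7/9)(2/8)(6/7) = 6/55; P(data | jar C) = (5/6)(4/5)(3/4)(1/3)(2/2) = 1/6.
Multiplying each by its prior: 2/7 · 1/10 = 1/35, 1/7 · 6/55 = 6/385, 4/7 · 1/6 = 2/21; summing to 23/165.
Hence P(jar C | data) = (2/21) / (23/165) = 110/161.

0.683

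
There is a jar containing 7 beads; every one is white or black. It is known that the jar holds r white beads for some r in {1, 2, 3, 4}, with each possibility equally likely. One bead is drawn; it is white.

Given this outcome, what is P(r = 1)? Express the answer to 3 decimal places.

0.100

Under each hypothesis, the probability of this draw is: P(data | r = 1) = (1/7) = 1/7; P(data | r = 2) = (2/7) = 2/7; P(data | r = 3) = (3/7) = 3/7; P(data | r = 4) = (4/7) = 4/7.
Multiplying each by its prior: 1/4 · 1/7 = 1/28, 1/4 · 2/7 = 1/14, 1/4 · 3/7 = 3/28, 1/4 · 4/7 = 1/7; these sum to 5/14.
So P(r = 1 | data) = (1/28) / (5/14) = 1/10.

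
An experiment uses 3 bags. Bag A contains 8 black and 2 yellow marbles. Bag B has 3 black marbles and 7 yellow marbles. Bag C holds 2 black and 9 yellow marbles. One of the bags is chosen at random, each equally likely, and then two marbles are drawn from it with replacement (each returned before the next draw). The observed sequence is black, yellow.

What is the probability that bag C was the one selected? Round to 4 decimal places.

For each hypothesis, P(data | H) works out to: P(data | bag A) = (8/10)(2/10) = 0.16; P(data | bag B) = (3/10)(7/10) = 0.21; P(data | bag C) = (2/11)(9/11) = 0.14876.
Multiplying each by its prior: 1/3 · 0.16 = 0.053333, 1/3 · 0.21 = 0.07, 1/3 · 0.14876 = 0.049587; summing to 0.17292.
So P(bag C | data) = (0.049587) / (0.17292) = 0.28676.

0.2868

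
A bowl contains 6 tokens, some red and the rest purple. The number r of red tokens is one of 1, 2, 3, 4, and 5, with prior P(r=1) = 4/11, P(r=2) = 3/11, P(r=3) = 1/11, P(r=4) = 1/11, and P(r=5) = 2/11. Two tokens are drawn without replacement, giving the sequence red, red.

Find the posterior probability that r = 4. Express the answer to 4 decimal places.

The likelihood of the observed sequence under each hypothesis: P(data | r = 1) = (1/6)(0/5) = 0; P(data | r = 2) = (2/6)(1/5) = 1/15; P(data | r = 3) = (3/6)(2/5) = 1/5; P(data | r = 4) = (4/6)(3/5) = 2/5; P(data | r = 5) = (5/6)(4/5) = 2/3.
The prior-weighted likelihoods are 4/11 · 0 = 0, 3/11 · 1/15 = 1/55, 1/11 · 1/5 = 1/55, 1/11 · 2/5 = 2/55, 2/11 · 2/3 = 4/33; these sum to 32/165.
So P(r = 4 | data) = (2/55) / (32/165) = 3/16.

0.1875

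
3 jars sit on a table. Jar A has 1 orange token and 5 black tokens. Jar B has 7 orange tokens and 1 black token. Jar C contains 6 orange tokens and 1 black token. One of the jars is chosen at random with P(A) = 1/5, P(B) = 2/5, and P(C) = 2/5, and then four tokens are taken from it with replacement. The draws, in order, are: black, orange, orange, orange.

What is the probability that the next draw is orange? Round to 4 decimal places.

The likelihood of the observed sequence under each hypothesis: P(data | jar A) = (5/6)(1/6)(1/6)(1/6) = 0.003858; P(data | jar B) = (1/8)(7/8)(7/8)(7/8) = 0.08374; P(data | jar C) = (1/7)(6/7)(6/7)(6/7) = 0.089963.
Multiplying each by its prior: 1/5 · 0.003858 = 0.0007716, 2/5 · 0.08374 = 0.033496, 2/5 · 0.089963 = 0.035985; summing to 0.070253.
The posterior is then P(jar A | data) = 0.010983, P(jar B | data) = 0.47679, P(jar C | data) = 0.51222.
So P(orange next | data) = Σ P(orange next | H) P(H | data) = (1/6)(0.010983) + (7/8)(0.47679) + (6/7)(0.51222) = 0.85807.

0.8581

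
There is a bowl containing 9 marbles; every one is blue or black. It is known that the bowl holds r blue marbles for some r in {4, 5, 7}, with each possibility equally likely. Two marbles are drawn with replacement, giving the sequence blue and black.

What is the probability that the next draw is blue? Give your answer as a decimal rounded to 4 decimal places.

0.5720

Compute the likelihood of the observed sequence for each case: P(data | r = 4) = (4/9)(5/9) = 20/81; P(data | r = 5) = (5/9)(4/9) = 20/81; P(data | r = 7) = (7/9)(2/9) = 14/81.
The prior-weighted likelihoods are 1/3 · 20/81 = 20/243, 1/3 · 20/81 = 20/243, 1/3 · 14/81 = 14/243; with total 2/9.
The posterior is then P(r = 4 | data) = 10/27, P(r = 5 | data) = 10/27, P(r = 7 | data) = 7/27.
So P(blue next | data) = Σ P(blue next | H) P(H | data) = (4/9)(10/27) + (5/9)(10/27) + (7/9)(7/27) = 139/243.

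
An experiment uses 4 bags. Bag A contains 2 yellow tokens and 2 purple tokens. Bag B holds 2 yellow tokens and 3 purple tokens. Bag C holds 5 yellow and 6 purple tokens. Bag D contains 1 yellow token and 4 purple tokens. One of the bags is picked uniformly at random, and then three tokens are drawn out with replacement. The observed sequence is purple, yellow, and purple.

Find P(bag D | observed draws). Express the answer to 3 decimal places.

0.240

For each hypothesis, P(data | H) works out to: P(data | bag A) = (2/4)(2/4)(2/4) = 0.125; P(data | bag B) = (3/5)(2/5)(3/5) = 0.144; P(data | bag C) = (6/11)(5/11)(6/11) = 0.13524; P(data | bag D) = (4/5)(1/5)(4/5) = 0.128.
Weighting by the prior gives 1/4 · 0.125 = 0.03125, 1/4 · 0.144 = 0.036, 1/4 · 0.13524 = 0.033809, 1/4 · 0.128 = 0.032; these sum to 0.13306.
By Bayes' rule, P(bag D | data) = (0.032) / (0.13306) = 0.24049.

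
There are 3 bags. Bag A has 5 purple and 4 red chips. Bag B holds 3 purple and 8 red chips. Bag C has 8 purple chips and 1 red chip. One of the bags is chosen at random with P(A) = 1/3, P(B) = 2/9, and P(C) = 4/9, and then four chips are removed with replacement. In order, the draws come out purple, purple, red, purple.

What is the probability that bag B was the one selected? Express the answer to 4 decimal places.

0.0517

The likelihood of the observed sequence under each hypothesis: P(data | bag A) = (5/9)(5/9)(4/9)(5/9) = 0.076208; P(data | bag B) = (3/11)(3/11)(8/11)(3/11) = 0.014753; P(data | bag C) = (8/9)(8/9)(1/9)(8/9) = 0.078037.
Multiplying each by its prior: 1/3 · 0.076208 = 0.025403, 2/9 · 0.014753 = 0.0032785, 4/9 · 0.078037 = 0.034683; these sum to 0.063364.
So P(bag B | data) = (0.0032785) / (0.063364) = 0.05174.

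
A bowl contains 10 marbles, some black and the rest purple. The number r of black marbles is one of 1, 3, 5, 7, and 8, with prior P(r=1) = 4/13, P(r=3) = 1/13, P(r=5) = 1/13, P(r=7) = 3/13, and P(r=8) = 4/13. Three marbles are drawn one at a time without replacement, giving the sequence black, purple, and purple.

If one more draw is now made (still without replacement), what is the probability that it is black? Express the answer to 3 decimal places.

0.377

For each hypothesis, P(data | H) works out to: P(data | r = 1) = (1/10)(9/9)(8/8) = 1/10; P(data | r = 3) = (3/10)(7/9)(6/8) = 7/40; P(data | r = 5) = (5/10)(5/9)(4/8) = 5/36; P(data | r = 7) = (7/10)(3/9)(2/8) = 7/120; P(data | r = 8) = (8/10)(2/9)(1/8) = 1/45.
The prior-weighted likelihoods are 4/13 · 1/10 = 2/65, 1/13 · 7/40 = 7/520, 1/13 · 5/36 = 5/468, 3/13 · 7/120 = 7/520, 4/13 · 1/45 = 4/585; with total 44/585.
Dividing through by the total gives posterior P(r = 1 | data) = 9/22, P(r = 3 | data) = 63/352, P(r = 5 | data) = 25/176, P(r = 7 | data) = 63/352, P(r = 8 | data) = 1/11.
The predictive probability is P(black next | data) = (0)(9/22) + (2/7)(63/352) + (4/7)(25/176) + (6/7)(63/352) + (1)(1/11) = 29/77.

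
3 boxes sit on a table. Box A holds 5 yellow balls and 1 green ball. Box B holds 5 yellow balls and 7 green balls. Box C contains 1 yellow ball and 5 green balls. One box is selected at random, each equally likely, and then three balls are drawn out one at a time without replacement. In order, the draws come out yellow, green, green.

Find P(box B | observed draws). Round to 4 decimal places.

For each hypothesis, P(data | H) works out to: P(data | box A) = (5/6)(1/5)(0/4) = 0; P(data | box B) = (5/12)(7/11)(6/10) = 7/44; P(data | box C) = (1/6)(5/5)(4/4) = 1/6.
Weighting by the prior gives 1/3 · 0 = 0, 1/3 · 7/44 = 7/132, 1/3 · 1/6 = 1/18; summing to 43/396.
So P(box B | data) = (7/132) / (43/396) = 21/43.

0.4884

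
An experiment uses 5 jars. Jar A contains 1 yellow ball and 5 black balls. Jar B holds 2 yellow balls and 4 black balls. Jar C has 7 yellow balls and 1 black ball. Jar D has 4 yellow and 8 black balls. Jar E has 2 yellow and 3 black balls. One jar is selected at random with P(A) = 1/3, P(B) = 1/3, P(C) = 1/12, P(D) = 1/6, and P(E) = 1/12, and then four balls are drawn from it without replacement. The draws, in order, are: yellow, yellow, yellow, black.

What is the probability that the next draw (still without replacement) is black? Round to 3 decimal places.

The likelihood of the observed sequence under each hypothesis: P(data | jar A) = (1/6)(0/5) = 0; P(data | jar B) = (2/6)(1/5)(0/4) = 0; P(data | jar C) = (7/8)(6/7)(5/6)(1/5) = 0.125; P(data | jar D) = (4/12)(3/11)(2/10)(8/9) = 0.016162; P(data | jar E) = (2/5)(1/4)(0/3) = 0.
The prior-weighted likelihoods are 1/3 · 0 = 0, 1/3 · 0 = 0, 1/12 · 0.125 = 0.010417, 1/6 · 0.016162 = 0.0026936, 1/12 · 0 = 0; summing to 0.01311.
The posterior is then P(jar A | data) = 0, P(jar B | data) = 0, P(jar C | data) = 0.79454, P(jar D | data) = 0.20546, P(jar E | data) = 0.
The predictive probability is P(black next | data) = (0)(0.79454) + (7/8)(0.20546) = 0.17978.

0.180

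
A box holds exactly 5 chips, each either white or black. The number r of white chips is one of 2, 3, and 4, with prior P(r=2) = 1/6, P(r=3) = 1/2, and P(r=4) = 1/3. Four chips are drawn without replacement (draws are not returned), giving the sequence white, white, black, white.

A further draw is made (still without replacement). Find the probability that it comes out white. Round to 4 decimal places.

0.5714

Under each hypothesis, the probability of the observed sequence is: P(data | r = 2) = (2/5)(1/4)(3/3)(0/2) = 0; P(data | r = 3) = (3/5)(2/4)(2/3)(1/2) = 1/10; P(data | r = 4) = (4/5)(3/4)(1/3)(2/2) = 1/5.
Multiplying each by its prior: 1/6 · 0 = 0, 1/2 · 1/10 = 1/20, 1/3 · 1/5 = 1/15; with total 7/60.
The posterior is then P(r = 2 | data) = 0, P(r = 3 | data) = 3/7, P(r = 4 | data) = 4/7.
So P(white next | data) = Σ P(white next | H) P(H | data) = (0)(3/7) + (1)(4/7) = 4/7.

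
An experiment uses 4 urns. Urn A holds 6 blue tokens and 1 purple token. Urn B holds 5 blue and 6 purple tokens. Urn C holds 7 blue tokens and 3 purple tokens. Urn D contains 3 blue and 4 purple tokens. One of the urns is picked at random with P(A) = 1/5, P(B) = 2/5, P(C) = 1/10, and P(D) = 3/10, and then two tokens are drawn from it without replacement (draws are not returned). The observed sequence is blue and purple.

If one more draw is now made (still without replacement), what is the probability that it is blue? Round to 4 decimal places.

For each hypothesis, P(data | H) works out to: P(data | urn A) = (6/7)(1/6) = 0.14286; P(data | urn B) = (5/11)(6/10) = 0.27273; P(data | urn C) = (7/10)(3/9) = 0.23333; P(data | urn D) = (3/7)(4/6) = 0.28571.
Weighting by the prior gives 1/5 · 0.14286 = 0.028571, 2/5 · 0.27273 = 0.10909, 1/10 · 0.23333 = 0.023333, 3/10 · 0.28571 = 0.085714; with total 0.24671.
The posterior is then P(urn A | data) = 0.11581, P(urn B | data) = 0.44218, P(urn C | data) = 0.094578, P(urn D | data) = 0.34743.
Averaging over the posterior, P(blue next | data) = (1)(0.11581) + (4/9)(0.44218) + (3/4)(0.094578) + (2/5)(0.34743) = 0.52224.

0.5222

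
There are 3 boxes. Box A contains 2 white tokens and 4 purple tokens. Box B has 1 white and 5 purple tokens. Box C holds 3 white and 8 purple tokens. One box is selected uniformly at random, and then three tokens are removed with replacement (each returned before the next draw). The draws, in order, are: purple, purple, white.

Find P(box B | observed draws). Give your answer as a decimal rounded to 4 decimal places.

The likelihood of the observed sequence under each hypothesis: P(data | box A) = (4/6)(4/6)(2/6) = 0.14815; P(data | box B) = (5/6)(5/6)(1/6) = 0.11574; P(data | box C) = (8/11)(8/11)(3/11) = 0.14425.
Weighting by the prior gives 1/3 · 0.14815 = 0.049383, 1/3 · 0.11574 = 0.03858, 1/3 · 0.14425 = 0.048084; summing to 0.13605.
Therefore the posterior P(box B | data) = (0.03858) / (0.13605) = 0.28358.

0.2836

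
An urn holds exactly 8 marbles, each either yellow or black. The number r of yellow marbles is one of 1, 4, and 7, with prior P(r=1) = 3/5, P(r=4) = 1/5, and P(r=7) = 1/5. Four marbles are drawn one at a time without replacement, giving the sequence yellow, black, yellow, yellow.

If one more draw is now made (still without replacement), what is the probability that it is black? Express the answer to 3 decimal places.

0.235

Under each hypothesis, the probability of the observed sequence is: P(data | r = 1) = (1/8)(7/7)(0/6) = 0; P(data | r = 4) = (4/8)(4/7)(3/6)(2/5) = 0.057143; P(data | r = 7) = (7/8)(1/7)(6/6)(5/5) = 0.125.
Multiplying each by its prior: 3/5 · 0 = 0, 1/5 · 0.057143 = 0.011429, 1/5 · 0.125 = 0.025; these sum to 0.036429.
The posterior is then P(r = 1 | data) = 0, P(r = 4 | data) = 0.31373, P(r = 7 | data) = 0.68627.
The predictive probability is P(black next | data) = (3/4)(0.31373) + (0)(0.68627) = 0.23529.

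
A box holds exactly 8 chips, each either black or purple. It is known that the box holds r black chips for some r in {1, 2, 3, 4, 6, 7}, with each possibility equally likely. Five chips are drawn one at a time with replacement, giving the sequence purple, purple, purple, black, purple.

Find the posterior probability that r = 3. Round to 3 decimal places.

For each hypothesis, P(data | H) works out to: P(data | r = 1) = (7/8)(7/8)(7/8)(1/8)(7/8) = 0.073273; P(data | r = 2) = (6/8)(6/8)(6/8)(2/8)(6/8) = 0.079102; P(data | r = 3) = (5/8)(5/8)(5/8)(3/8)(5/8) = 0.05722; P(data | r = 4) = (4/8)(4/8)(4/8)(4/8)(4/8) = 0.03125; P(data | r = 6) = (2/8)(2/8)(2/8)(6/8)(2/8) = 0.0029297; P(data | r = 7) = (1/8)(1/8)(1/8)(7/8)(1/8) = 0.00021362.
Weighting by the prior gives 1/6 · 0.073273 = 0.012212, 1/6 · 0.079102 = 0.013184, 1/6 · 0.05722 = 0.0095367, 1/6 · 0.03125 = 0.0052083, 1/6 · 0.0029297 = 0.00048828, 1/6 · 0.00021362 = 3.5604e-05; summing to 0.040665.
By Bayes' rule, P(r = 3 | data) = (0.0095367) / (0.040665) = 0.23452.

0.235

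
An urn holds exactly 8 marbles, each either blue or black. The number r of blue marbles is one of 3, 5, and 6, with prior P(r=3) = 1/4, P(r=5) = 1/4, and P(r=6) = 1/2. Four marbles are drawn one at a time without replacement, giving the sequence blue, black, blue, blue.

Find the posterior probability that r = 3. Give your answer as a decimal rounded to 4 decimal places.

0.0435

Under each hypothesis, the probability of the observed sequence is: P(data | r = 3) = (3/8)(5/7)(2/6)(1/5) = 1/56; P(data | r = 5) = (5/8)(3/7)(4/6)(3/5) = 3/28; P(data | r = 6) = (6/8)(2/7)(5/6)(4/5) = 1/7.
Multiplying each by its prior: 1/4 · 1/56 = 1/224, 1/4 · 3/28 = 3/112, 1/2 · 1/7 = 1/14; these sum to 23/224.
Therefore the posterior P(r = 3 | data) = (1/224) / (23/224) = 1/23.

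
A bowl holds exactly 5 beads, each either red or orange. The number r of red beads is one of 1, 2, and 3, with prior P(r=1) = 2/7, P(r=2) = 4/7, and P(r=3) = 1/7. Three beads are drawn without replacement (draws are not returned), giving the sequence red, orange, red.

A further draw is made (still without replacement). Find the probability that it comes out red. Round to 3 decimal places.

The likelihood of the observed sequence under each hypothesis: P(data | r = 1) = (1/5)(4/4)(0/3) = 0; P(data | r = 2) = (2/5)(3/4)(1/3) = 1/10; P(data | r = 3) = (3/5)(2/4)(2/3) = 1/5.
Weighting by the prior gives 2/7 · 0 = 0, 4/7 · 1/10 = 2/35, 1/7 · 1/5 = 1/35; these sum to 3/35.
The posterior is then P(r = 1 | data) = 0, P(r = 2 | data) = 2/3, P(r = 3 | data) = 1/3.
Averaging over the posterior, P(red next | data) = (0)(2/3) + (1/2)(1/3) = 1/6.

0.167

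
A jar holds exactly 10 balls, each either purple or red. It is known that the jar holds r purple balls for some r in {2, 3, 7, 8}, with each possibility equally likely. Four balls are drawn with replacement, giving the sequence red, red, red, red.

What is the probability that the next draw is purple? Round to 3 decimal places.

Under each hypothesis, the probability of the observed sequence is: P(data | r = 2) = (8/10)(8/10)(8/10)(8/10) = 0.4096; P(data | r = 3) = (7/10)(7/10)(7/10)(7/10) = 0.2401; P(data | r = 7) = (3/10)(3/10)(3/10)(3/10) = 0.0081; P(data | r = 8) = (2/10)(2/10)(2/10)(2/10) = 0.0016.
Multiplying each by its prior: 1/4 · 0.4096 = 0.1024, 1/4 · 0.2401 = 0.060025, 1/4 · 0.0081 = 0.002025, 1/4 · 0.0016 = 0.0004; summing to 0.16485.
The posterior is then P(r = 2 | data) = 0.62117, P(r = 3 | data) = 0.36412, P(r = 7 | data) = 0.012284, P(r = 8 | data) = 0.0024264.
Averaging over the posterior, P(purple next | data) = (1/5)(0.62117) + (3/10)(0.36412) + (7/10)(0.012284) + (4/5)(0.0024264) = 0.24401.

0.244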